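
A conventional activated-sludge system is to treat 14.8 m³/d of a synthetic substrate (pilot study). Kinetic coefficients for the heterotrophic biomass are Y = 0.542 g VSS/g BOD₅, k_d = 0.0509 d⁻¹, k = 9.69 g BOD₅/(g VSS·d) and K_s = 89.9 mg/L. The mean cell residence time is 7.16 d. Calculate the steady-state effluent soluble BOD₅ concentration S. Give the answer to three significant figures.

S ≈ 3.38 mg/L

For a completely mixed reactor with recycle the Lawrence–McCarty relation gives S = K_s·(1 + k_d·θ_c) / [θ_c·(Y·k − k_d) − 1] = 89.9 × (1 + 0.0509 × 7.16) / [7.16 × (0.542 × 9.69 − 0.0509) − 1] = 122.7 / 36.24 = 3.385 mg/L.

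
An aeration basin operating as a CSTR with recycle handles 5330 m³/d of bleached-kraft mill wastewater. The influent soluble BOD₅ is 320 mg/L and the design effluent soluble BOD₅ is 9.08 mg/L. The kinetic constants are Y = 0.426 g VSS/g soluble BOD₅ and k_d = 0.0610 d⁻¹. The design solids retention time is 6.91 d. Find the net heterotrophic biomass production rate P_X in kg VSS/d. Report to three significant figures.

Observed yield with endogenous decay: Y_obs = Y / (1 + k_d·θ_c) = 0.426 / (1 + 0.0610 × 6.91) = 0.426 / 1.422 = 0.2997 g VSS/g soluble BOD₅.
ΔS = 320 − 9.08 = 310.9 mg/L, so the substrate removal rate is 5330 × 310.9/1000 = 1657 kg soluble BOD₅/d.
P_X = Y_obs · Q(S₀ − S) = 0.2997 × 1657 = 496.6 kg VSS/d.

P_X ≈ 497 kg VSS/d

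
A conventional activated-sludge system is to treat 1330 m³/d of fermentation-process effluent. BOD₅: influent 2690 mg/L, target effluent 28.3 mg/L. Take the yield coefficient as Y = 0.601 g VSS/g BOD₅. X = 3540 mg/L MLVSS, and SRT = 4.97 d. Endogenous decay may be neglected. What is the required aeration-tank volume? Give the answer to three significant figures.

V ≈ 2990 m³

Biomass mass balance (decay neglected): V·X = Y·Q·(S₀ − S)·θ_c, so V = 0.601 × 1330 × (2690 − 28.3) × 4.97 / 3540 = 2987 m³.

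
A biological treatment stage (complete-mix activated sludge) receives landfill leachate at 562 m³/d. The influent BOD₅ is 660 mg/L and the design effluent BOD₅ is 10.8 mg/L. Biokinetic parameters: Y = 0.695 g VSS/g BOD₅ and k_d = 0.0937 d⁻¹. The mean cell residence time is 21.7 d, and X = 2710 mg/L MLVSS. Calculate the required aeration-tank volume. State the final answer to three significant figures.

V ≈ 669 m³

From the SRT design equation V = Y Q (S₀−S) θ_c / [X (1 + k_d θ_c)] = 0.695 × 562 × (660 − 10.8) × 21.7 / [2710 × (1 + 0.0937 × 21.7)] = 5.5×10^6 / 8220 = 669.4 m³.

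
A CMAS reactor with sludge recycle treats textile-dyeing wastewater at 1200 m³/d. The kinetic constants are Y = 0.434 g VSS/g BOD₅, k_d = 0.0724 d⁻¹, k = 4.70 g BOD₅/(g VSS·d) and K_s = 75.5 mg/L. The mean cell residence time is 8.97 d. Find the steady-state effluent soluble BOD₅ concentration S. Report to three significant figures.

From the Monod/SRT balance for a CMAS, S = K_s·(1+k_d θ_c)/[θ_c·(Y k − k_d) − 1] = 75.5 × (1 + 0.0724 × 8.97) / [8.97 × (0.434 × 4.70 − 0.0724) − 1] = 124.5 / 16.65 = 7.480 mg/L.

S ≈ 7.48 mg/L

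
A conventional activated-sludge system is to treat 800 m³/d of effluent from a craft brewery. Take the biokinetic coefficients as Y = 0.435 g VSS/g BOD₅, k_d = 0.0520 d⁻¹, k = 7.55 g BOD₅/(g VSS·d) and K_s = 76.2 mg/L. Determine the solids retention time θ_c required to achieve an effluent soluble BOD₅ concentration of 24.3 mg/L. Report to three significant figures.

θ_c ≈ 1.35 d

Specific growth rate at S = 24.3 mg/L: μ = YkS/(K_s+S) = 0.435·7.55·24.3/(76.2+24.3) = 0.7941 d⁻¹.
θ_c = 1/(μ − k_d) = 1/(0.7941 − 0.0520) = 1/0.7421 = 1.348 d.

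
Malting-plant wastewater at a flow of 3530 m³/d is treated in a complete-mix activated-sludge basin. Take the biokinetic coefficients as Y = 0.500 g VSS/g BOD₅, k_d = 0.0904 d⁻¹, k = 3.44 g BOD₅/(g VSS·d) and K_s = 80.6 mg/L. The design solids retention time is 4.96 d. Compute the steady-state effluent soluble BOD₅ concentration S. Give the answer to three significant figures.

S ≈ 16.5 mg/L

Effluent substrate depends only on kinetics and SRT: S = K_s(1 + k_d θ_c) / [θ_c(Yk − k_d) − 1] = 80.6 × (1 + 0.0904 × 4.96) / [4.96 × (0.500 × 3.44 − 0.0904) − 1] = 116.7 / 7.083 = 16.48 mg/L.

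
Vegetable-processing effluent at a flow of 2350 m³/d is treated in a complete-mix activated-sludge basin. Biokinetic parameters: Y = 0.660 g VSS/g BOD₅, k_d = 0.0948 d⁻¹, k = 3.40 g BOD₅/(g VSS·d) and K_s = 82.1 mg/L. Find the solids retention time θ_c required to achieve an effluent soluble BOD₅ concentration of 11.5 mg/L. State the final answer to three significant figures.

θ_c ≈ 5.53 d

From 1/θ_c = Y·k·S/(K_s + S) − k_d: Y·k·S/(K_s+S) = 0.660 × 3.40 × 11.5 / (82.1 + 11.5) = 0.2757 d⁻¹.
θ_c = 1/(μ − k_d) = 1/(0.2757 − 0.0948) = 1/0.1809 = 5.528 d.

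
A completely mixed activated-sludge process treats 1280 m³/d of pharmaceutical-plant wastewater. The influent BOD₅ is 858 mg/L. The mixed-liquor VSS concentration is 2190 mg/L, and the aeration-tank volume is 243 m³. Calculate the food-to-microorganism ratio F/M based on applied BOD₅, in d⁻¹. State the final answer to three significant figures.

F/M = Q·S₀ / (V·X) = 1280 × 858 / (243.0 × 2190) = 2.064 g BOD₅·(g VSS·d)⁻¹.

F/M ≈ 2.06 d⁻¹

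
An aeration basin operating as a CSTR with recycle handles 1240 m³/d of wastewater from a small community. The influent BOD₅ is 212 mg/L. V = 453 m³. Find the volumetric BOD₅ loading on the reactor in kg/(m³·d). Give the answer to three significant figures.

L_v ≈ 0.580 kg BOD₅/(m³·d)

Volumetric loading L_v = Q·S₀ / V = 1240 × 212 g/m³ / 453.0 m³ = 580.3 g/(m³·d) = 0.5803 kg BOD₅/(m³·d).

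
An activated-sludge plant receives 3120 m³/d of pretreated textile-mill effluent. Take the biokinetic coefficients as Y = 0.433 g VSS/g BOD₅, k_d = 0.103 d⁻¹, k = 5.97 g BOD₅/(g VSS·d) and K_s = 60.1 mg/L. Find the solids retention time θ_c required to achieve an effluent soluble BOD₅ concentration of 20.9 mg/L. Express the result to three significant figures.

From 1/θ_c = Y·k·S/(K_s + S) − k_d: Y·k·S/(K_s+S) = 0.433 × 5.97 × 20.9 / (60.1 + 20.9) = 0.6670 d⁻¹.
Then 1/θ_c = μ − k_d = 0.6670 − 0.103 = 0.5640 d⁻¹, giving θ_c = 1.773 d.

θ_c ≈ 1.77 d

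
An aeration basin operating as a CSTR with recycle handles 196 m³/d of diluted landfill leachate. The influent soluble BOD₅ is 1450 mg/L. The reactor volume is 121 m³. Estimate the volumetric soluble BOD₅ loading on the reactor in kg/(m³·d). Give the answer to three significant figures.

L_v = Q S₀ / V = 196 × 1450 × 10⁻³ / 121.0 = 2.349 kg/(m³·d).

L_v ≈ 2.35 kg soluble BOD₅/(m³·d)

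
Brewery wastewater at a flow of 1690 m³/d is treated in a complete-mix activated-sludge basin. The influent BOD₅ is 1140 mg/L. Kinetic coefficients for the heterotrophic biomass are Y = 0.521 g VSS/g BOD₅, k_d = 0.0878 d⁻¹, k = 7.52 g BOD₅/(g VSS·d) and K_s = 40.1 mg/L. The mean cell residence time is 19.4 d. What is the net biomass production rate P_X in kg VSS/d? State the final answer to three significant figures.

P_X ≈ 371 kg VSS/d

From the Monod/SRT balance for a CMAS, S = K_s·(1+k_d θ_c)/[θ_c·(Y k − k_d) − 1] = 40.1 × (1 + 0.0878 × 19.4) / [19.4 × (0.521 × 7.52 − 0.0878) − 1] = 108.4 / 73.30 = 1.479 mg/L.
Y_obs = Y / (1 + k_d θ_c) = 0.521 / (1 + 0.0878 × 19.4) = 0.521 / 2.703 = 0.1927.
ΔS = 1140 − 1.48 = 1139 mg/L, so the substrate removal rate is 1690 × 1139/1000 = 1924 kg BOD₅/d.
So the net sludge growth is P_X = 0.1927 × 1924 = 370.8 kg VSS/d.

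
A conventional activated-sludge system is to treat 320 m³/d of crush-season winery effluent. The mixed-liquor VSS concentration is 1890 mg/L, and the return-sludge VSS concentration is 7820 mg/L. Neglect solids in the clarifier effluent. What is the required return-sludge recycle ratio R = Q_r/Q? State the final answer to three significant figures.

Solids balance on the clarifier gives (1+R)X = R·X_r, so R = X/(X_r − X) = 1890 / (7820 − 1890) = 0.3187.

R ≈ 0.319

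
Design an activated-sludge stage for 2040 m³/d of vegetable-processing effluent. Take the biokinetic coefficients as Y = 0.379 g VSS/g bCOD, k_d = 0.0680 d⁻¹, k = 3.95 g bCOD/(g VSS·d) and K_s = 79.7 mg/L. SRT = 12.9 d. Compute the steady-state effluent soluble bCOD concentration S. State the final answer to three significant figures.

For a completely mixed reactor with recycle the Lawrence–McCarty relation gives S = K_s·(1 + k_d·θ_c) / [θ_c·(Y·k − k_d) − 1] = 79.7 × (1 + 0.0680 × 12.9) / [12.9 × (0.379 × 3.95 − 0.0680) − 1] = 149.6 / 17.43 = 8.581 mg/L.

S ≈ 8.58 mg/L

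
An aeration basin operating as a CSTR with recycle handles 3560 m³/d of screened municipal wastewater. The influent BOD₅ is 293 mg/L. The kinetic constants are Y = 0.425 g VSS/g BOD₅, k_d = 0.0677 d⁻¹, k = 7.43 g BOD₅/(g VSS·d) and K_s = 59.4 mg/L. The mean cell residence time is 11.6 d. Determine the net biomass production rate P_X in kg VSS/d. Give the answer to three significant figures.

Effluent substrate depends only on kinetics and SRT: S = K_s(1 + k_d θ_c) / [θ_c(Yk − k_d) − 1] = 59.4 × (1 + 0.0677 × 11.6) / [11.6 × (0.425 × 7.43 − 0.0677) − 1] = 106.0 / 34.84 = 3.043 mg/L.
Observed yield with endogenous decay: Y_obs = Y / (1 + k_d·θ_c) = 0.425 / (1 + 0.0677 × 11.6) = 0.425 / 1.785 = 0.2381 g VSS/g BOD₅.
Mass of BOD₅ removed per day: Q(S₀ − S) = 3560 × 290.0 g/m³ = 1032 kg/d.
Biomass produced: P_X = Y_obs·Q·ΔS = 0.2381 × 1032 ≈ 245.7 kg VSS/d.

P_X ≈ 246 kg VSS/d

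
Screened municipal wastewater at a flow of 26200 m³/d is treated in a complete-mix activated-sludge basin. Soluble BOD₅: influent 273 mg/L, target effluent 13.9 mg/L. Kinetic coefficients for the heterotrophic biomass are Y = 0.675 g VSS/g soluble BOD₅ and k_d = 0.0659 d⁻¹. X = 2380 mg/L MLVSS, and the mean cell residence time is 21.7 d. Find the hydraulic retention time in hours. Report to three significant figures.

τ ≈ 15.7 h

From the SRT design equation V = Y Q (S₀−S) θ_c / [X (1 + k_d θ_c)] = 0.675 × 26200 × (273 − 13.9) × 21.7 / [2380 × (1 + 0.0659 × 21.7)] = 9.94×10^7 / 5783 = 17193 m³.
τ = V/Q = 17193/26200 = 0.6562 d, or 15.75 h.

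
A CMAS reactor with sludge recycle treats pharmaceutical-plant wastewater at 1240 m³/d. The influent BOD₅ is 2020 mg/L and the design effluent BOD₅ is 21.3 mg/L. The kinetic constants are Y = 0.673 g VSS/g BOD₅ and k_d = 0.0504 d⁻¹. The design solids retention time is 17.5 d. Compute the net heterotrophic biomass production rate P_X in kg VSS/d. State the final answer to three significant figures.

Y_obs = Y / (1 + k_d θ_c) = 0.673 / (1 + 0.0504 × 17.5) = 0.673 / 1.882 = 0.3576.
ΔS = 2020 − 21.3 = 1999 mg/L, so the substrate removal rate is 1240 × 1999/1000 = 2478 kg BOD₅/d.
So the net sludge growth is P_X = 0.3576 × 2478 = 886.3 kg VSS/d.

P_X ≈ 886 kg VSS/d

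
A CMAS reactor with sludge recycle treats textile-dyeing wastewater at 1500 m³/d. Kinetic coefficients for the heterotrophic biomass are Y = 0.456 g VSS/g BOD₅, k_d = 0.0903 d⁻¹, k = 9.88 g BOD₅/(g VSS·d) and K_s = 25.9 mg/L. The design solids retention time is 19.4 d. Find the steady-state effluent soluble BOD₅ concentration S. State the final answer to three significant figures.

S ≈ 0.842 mg/L

Effluent substrate depends only on kinetics and SRT: S = K_s(1 + k_d θ_c) / [θ_c(Yk − k_d) − 1] = 25.9 × (1 + 0.0903 × 19.4) / [19.4 × (0.456 × 9.88 − 0.0903) − 1] = 71.27 / 84.65 = 0.8420 mg/L.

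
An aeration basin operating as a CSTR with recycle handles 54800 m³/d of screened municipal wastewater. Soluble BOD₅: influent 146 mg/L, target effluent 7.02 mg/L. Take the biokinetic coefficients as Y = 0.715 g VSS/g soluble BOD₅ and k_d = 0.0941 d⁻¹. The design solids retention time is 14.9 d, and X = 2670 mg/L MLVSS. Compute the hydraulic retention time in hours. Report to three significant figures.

From the SRT design equation V = Y Q (S₀−S) θ_c / [X (1 + k_d θ_c)] = 0.715 × 54800 × (146 − 7.02) × 14.9 / [2670 × (1 + 0.0941 × 14.9)] = 8.11×10^7 / 6414 = 12651 m³.
τ = V/Q = 12651/54800 = 0.2309 d, or 5.541 h.

τ ≈ 5.54 h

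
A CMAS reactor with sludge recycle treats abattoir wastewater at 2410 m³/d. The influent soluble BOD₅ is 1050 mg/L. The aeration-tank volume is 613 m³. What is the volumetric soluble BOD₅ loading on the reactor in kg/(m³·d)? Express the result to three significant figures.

Volumetric loading L_v = Q·S₀ / V = 2410 × 1050 g/m³ / 613.0 m³ = 4128 g/(m³·d) = 4.128 kg soluble BOD₅/(m³·d).

L_v ≈ 4.13 kg soluble BOD₅/(m³·d)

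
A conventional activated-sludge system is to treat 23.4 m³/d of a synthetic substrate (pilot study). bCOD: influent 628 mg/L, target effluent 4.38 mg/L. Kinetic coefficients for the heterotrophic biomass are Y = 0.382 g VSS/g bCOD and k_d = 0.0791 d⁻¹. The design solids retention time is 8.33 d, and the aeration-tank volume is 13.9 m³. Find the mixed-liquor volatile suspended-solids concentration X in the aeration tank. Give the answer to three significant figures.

Solving the biomass balance for X: X = Y Q (S₀−S) θ_c / [V (1+k_d θ_c)] = 0.382 × 23.4 × (628 − 4.38) × 8.33 / [13.9 × (1 + 0.0791 × 8.33)] = 2014 mg/L.

X ≈ 2010 mg/L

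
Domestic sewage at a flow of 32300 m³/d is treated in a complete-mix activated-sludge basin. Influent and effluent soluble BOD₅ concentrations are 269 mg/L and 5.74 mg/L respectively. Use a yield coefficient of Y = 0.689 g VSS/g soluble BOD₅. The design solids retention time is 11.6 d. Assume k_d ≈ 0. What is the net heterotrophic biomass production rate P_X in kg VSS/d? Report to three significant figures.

With endogenous decay neglected, the observed yield equals the true yield: Y_obs = Y = 0.689 g VSS/g soluble BOD₅.
Q·(S₀ − S) = 32300 × (269 − 5.74) × 10⁻³ = 8503 kg/d removed.
P_X = Y_obs · Q(S₀ − S) = 0.6890 × 8503 = 5859 kg VSS/d.

P_X ≈ 5860 kg VSS/d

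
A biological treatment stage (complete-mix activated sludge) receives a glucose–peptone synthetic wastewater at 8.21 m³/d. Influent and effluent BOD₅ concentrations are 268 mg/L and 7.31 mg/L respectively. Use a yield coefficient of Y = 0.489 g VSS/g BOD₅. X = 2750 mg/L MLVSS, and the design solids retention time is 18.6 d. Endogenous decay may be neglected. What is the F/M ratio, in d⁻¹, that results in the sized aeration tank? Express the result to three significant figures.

F/M ≈ 0.113 d⁻¹

V·X = Y·Q·ΔS·θ_c gives V = 0.489 × 8.21 × (268 − 7.31) × 18.6 / 2750 = 7.079 m³.
F/M = applied load / biomass = Q·S₀/(V·X) = 8.21 × 268 / (7.079 × 2750) = 0.1130 d⁻¹.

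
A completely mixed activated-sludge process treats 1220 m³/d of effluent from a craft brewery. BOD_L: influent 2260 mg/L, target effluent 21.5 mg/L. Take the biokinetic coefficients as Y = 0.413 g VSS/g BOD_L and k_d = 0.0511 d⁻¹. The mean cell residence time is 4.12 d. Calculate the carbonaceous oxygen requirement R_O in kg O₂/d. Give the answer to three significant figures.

Observed yield with endogenous decay: Y_obs = Y / (1 + k_d·θ_c) = 0.413 / (1 + 0.0511 × 4.12) = 0.413 / 1.211 = 0.3412 g VSS/g BOD_L.
Mass of BOD_L removed per day: Q(S₀ − S) = 1220 × 2238 g/m³ = 2731 kg/d.
P_X = Y_obs·Q·(S₀ − S) = 0.3412 × 2731 = 931.7 kg VSS/d.
R_O = Q·(S₀ − S) − 1.42·P_X = 2731 − 1.42 × 931.7 = 1408 kg O₂/d.

R_O ≈ 1410 kg O₂/d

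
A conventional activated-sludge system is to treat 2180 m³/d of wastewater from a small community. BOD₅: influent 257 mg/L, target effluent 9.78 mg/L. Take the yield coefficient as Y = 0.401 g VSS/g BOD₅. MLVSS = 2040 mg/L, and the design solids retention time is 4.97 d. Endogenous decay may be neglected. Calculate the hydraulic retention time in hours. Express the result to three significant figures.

τ ≈ 5.80 h

V·X = Y·Q·ΔS·θ_c gives V = 0.401 × 2180 × (257 − 9.78) × 4.97 / 2040 = 526.5 m³.
τ = V/Q = 526.5/2180 = 0.2415 d, or 5.796 h.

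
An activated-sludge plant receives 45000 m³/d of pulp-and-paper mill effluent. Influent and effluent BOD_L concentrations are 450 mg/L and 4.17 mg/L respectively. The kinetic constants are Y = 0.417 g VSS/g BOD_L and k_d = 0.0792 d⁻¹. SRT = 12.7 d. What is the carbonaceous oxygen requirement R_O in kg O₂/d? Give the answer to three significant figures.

The observed yield is Y_obs = Y/(1 + k_d·θ_c) = 0.417 / (1 + 0.0792 × 12.7) = 0.417 / 2.006 = 0.2079 g VSS per g BOD_L removed.
Q·(S₀ − S) = 45000 × (450 − 4.17) × 10⁻³ = 20062 kg/d removed.
Net sludge production P_X = 0.2079 × 20062 = 4171 kg VSS/d.
Carbonaceous O₂ demand = substrate oxidised − cell-mass equivalent = 20062 − 1.42 × 4171 = 14140 kg O₂/d.

R_O ≈ 14100 kg O₂/d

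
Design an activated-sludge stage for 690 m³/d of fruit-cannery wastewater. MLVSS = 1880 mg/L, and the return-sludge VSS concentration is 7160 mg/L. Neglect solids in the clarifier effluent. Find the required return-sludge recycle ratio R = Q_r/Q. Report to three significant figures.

Mass balance around the secondary clarifier (neglecting effluent solids): R = X / (X_r − X) = 1880 / (7160 − 1880) = 0.3561.

R ≈ 0.356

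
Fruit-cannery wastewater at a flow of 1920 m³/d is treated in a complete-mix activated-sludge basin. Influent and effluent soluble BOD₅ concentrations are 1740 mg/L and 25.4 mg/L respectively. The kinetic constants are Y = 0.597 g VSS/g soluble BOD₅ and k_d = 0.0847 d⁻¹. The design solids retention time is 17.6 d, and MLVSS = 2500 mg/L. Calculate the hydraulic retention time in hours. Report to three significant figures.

τ ≈ 69.4 h

From the SRT design equation V = Y Q (S₀−S) θ_c / [X (1 + k_d θ_c)] = 0.597 × 1920 × (1740 − 25.4) × 17.6 / [2500 × (1 + 0.0847 × 17.6)] = 3.46×10^7 / 6227 = 5555 m³.
HRT = V/Q = 5555 m³ / 1920 m³·d⁻¹ = 2.893 d × 24 = 69.44 h.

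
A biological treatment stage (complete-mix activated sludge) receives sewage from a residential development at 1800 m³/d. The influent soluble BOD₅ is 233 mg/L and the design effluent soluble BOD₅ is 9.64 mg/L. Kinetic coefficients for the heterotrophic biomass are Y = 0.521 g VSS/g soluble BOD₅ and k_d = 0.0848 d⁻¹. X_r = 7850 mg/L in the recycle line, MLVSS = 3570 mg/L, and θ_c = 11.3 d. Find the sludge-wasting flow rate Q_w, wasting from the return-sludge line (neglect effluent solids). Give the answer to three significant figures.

Q_w ≈ 13.6 m³/d

Rearranging the biomass balance for a CMAS with decay, V = Y·Q·ΔS·θ_c / [X·(1+k_d θ_c)] = 0.521 × 1800 × (233 − 9.64) × 11.3 / [3570 × (1 + 0.0848 × 11.3)] = 2.37×10^6 / 6991 = 338.6 m³.
Wasting from the return line (neglecting effluent solids): Q_w = V·X / (θ_c·X_r) = 338.6 × 3570 / (11.3 × 7850) = 13.63 m³/d.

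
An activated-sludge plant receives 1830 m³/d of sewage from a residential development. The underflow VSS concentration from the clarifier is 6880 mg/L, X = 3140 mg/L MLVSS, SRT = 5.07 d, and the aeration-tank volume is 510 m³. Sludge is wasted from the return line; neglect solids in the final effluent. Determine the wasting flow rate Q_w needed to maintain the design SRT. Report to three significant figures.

θ_c = V·X/(Q_w·X_r) when wasting from the recycle, so Q_w = V·X/(θ_c·X_r) = 510.0 × 3140 / (5.07 × 6880) = 45.91 m³/d.

Q_w ≈ 45.9 m³/d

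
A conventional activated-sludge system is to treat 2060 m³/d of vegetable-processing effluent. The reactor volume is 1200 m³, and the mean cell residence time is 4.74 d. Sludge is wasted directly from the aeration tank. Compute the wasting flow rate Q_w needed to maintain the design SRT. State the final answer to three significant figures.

Wasting from the aeration tank: Q_w = V / θ_c = 1200 / 4.74 = 253.2 m³/d.

Q_w ≈ 253 m³/d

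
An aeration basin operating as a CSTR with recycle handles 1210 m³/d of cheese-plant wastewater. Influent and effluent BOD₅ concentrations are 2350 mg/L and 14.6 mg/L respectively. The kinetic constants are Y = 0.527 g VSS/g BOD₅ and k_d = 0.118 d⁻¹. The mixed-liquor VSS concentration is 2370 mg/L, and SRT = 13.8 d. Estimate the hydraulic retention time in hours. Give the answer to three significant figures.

Rearranging the biomass balance for a CMAS with decay, V = Y·Q·ΔS·θ_c / [X·(1+k_d θ_c)] = 0.527 × 1210 × (2350 − 14.6) × 13.8 / [2370 × (1 + 0.118 × 13.8)] = 2.06×10^7 / 6229 = 3299 m³.
HRT = V/Q = 3299 m³ / 1210 m³·d⁻¹ = 2.727 d × 24 = 65.44 h.

τ ≈ 65.4 h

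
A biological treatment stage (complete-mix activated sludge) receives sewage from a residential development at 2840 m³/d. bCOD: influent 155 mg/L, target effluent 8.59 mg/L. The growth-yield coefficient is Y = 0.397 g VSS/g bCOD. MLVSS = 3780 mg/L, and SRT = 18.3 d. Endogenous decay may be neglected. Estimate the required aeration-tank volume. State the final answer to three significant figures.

V·X = Y·Q·ΔS·θ_c gives V = 0.397 × 2840 × (155 − 8.59) × 18.3 / 3780 = 799.2 m³.

V ≈ 799 m³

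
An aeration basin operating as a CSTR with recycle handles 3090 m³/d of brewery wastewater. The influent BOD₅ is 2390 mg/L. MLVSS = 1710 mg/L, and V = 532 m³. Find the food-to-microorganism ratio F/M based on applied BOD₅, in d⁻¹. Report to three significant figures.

F/M ≈ 8.12 d⁻¹

Food-to-microorganism ratio F/M = Q S₀ / (V X) = 3090 × 2390 / (532.0 × 1710) = 8.118 d⁻¹.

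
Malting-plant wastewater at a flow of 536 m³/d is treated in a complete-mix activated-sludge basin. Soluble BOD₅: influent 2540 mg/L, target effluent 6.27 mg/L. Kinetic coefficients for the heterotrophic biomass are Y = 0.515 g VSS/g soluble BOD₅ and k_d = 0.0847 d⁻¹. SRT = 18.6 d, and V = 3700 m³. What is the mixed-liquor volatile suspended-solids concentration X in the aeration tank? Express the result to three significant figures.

From V·X·(1 + k_d·θ_c) = Y·Q·(S₀ − S)·θ_c: X = 0.515 × 536 × (2540 − 6.27) × 18.6 / [3700 × (1 + 0.0847 × 18.6)] = 1365 mg/L.

X ≈ 1370 mg/L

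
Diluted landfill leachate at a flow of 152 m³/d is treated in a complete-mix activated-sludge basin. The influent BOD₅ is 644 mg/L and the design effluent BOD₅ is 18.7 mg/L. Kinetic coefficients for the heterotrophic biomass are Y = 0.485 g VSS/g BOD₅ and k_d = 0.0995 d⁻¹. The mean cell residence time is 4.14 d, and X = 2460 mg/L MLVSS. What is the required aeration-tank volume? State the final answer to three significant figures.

Steady-state biomass mass balance: V·X·(1 + k_d·θ_c) = Y·Q·(S₀ − S)·θ_c, so V = 0.485 × 152 × (644 − 18.7) × 4.14 / [2460 × (1 + 0.0995 × 4.14)] = 1.91×10^5 / 3473 = 54.94 m³.

V ≈ 54.9 m³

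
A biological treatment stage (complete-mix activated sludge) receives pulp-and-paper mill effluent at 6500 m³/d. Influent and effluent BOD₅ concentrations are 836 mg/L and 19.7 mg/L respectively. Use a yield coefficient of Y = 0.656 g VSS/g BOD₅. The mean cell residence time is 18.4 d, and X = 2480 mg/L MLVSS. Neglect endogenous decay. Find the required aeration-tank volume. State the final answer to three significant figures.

With k_d = 0 the design equation reduces to V = Y Q (S₀−S) θ_c / X = 0.656 × 6500 × (836 − 19.7) × 18.4 / 2480 = 25825 m³.

V ≈ 25800 m³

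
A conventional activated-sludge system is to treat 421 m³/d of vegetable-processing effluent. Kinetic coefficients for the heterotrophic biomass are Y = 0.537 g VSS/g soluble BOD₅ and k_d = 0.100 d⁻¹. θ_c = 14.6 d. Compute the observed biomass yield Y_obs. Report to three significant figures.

Y_obs ≈ 0.218 g VSS/g soluble BOD₅

Observed yield with endogenous decay: Y_obs = Y / (1 + k_d·θ_c) = 0.537 / (1 + 0.100 × 14.6) = 0.537 / 2.460 = 0.2183 g VSS/g soluble BOD₅.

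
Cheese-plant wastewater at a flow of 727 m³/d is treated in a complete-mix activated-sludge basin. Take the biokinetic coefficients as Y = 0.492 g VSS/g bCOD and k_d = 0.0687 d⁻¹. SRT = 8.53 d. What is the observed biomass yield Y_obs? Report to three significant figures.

The observed yield is Y_obs = Y/(1 + k_d·θ_c) = 0.492 / (1 + 0.0687 × 8.53) = 0.492 / 1.586 = 0.3102 g VSS per g bCOD removed.

Y_obs ≈ 0.310 g VSS/g bCOD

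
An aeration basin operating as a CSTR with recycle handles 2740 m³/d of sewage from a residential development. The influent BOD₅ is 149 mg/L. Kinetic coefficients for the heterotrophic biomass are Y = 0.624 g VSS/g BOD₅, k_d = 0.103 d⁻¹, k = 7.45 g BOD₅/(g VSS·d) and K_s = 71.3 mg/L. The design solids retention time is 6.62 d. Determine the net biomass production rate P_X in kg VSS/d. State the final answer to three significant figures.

P_X ≈ 147 kg VSS/d

Effluent substrate depends only on kinetics and SRT: S = K_s(1 + k_d θ_c) / [θ_c(Yk − k_d) − 1] = 71.3 × (1 + 0.103 × 6.62) / [6.62 × (0.624 × 7.45 − 0.103) − 1] = 119.9 / 29.09 = 4.122 mg/L.
Observed yield with endogenous decay: Y_obs = Y / (1 + k_d·θ_c) = 0.624 / (1 + 0.103 × 6.62) = 0.624 / 1.682 = 0.3710 g VSS/g BOD₅.
Substrate removed = Q·(S₀ − S) = 2740 m³/d × (149 − 4.12) g/m³ = 3.97×10^5 g/d = 397.0 kg/d.
Net biomass production P_X = Y_obs × Q·(S₀ − S) = 0.3710 × 397.0 = 147.3 kg VSS/d.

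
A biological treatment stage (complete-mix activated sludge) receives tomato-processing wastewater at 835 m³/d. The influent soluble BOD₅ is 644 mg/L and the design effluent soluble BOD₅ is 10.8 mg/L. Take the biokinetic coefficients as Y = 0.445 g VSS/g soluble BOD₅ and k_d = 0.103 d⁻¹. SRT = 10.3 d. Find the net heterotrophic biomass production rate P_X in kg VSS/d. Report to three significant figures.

P_X ≈ 114 kg VSS/d

Observed yield with endogenous decay: Y_obs = Y / (1 + k_d·θ_c) = 0.445 / (1 + 0.103 × 10.3) = 0.445 / 2.061 = 0.2159 g VSS/g soluble BOD₅.
ΔS = 644 − 10.8 = 633.2 mg/L, so the substrate removal rate is 835 × 633.2/1000 = 528.7 kg soluble BOD₅/d.
Biomass produced: P_X = Y_obs·Q·ΔS = 0.2159 × 528.7 ≈ 114.2 kg VSS/d.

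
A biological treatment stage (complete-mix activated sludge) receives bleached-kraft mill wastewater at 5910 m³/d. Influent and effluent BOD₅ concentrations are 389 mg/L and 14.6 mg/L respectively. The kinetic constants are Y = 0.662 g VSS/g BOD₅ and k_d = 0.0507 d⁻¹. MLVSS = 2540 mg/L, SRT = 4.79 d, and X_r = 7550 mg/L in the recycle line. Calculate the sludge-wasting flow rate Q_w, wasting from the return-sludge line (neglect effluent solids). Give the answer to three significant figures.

Q_w ≈ 156 m³/d

From the SRT design equation V = Y Q (S₀−S) θ_c / [X (1 + k_d θ_c)] = 0.662 × 5910 × (389 − 14.6) × 4.79 / [2540 × (1 + 0.0507 × 4.79)] = 7.02×10^6 / 3157 = 2223 m³.
Wasting from the return line (neglecting effluent solids): Q_w = V·X / (θ_c·X_r) = 2223 × 2540 / (4.79 × 7550) = 156.1 m³/d.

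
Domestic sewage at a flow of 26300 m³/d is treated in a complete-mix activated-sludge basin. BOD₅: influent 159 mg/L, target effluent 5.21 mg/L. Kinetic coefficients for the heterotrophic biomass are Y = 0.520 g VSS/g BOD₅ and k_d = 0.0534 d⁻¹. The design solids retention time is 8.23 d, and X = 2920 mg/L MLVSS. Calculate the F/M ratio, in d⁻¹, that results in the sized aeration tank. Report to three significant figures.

From the SRT design equation V = Y Q (S₀−S) θ_c / [X (1 + k_d θ_c)] = 0.520 × 26300 × (159 − 5.21) × 8.23 / [2920 × (1 + 0.0534 × 8.23)] = 1.73×10^7 / 4203 = 4118 m³.
F/M = Q·S₀ / (V·X) = 26300 × 159 / (4118 × 2920) = 0.3478 g BOD₅·(g VSS·d)⁻¹.

F/M ≈ 0.348 d⁻¹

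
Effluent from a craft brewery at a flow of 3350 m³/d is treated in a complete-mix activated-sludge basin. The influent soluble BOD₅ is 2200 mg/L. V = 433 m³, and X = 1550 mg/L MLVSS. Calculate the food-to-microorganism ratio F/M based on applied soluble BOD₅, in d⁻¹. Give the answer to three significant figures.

F/M = Q·S₀ / (V·X) = 3350 × 2200 / (433.0 × 1550) = 10.98 g soluble BOD₅·(g VSS·d)⁻¹.

F/M ≈ 11.0 d⁻¹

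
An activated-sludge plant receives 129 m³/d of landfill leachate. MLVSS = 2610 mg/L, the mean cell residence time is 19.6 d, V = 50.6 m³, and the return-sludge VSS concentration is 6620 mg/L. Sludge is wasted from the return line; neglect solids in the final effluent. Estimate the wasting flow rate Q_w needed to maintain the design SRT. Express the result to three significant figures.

Q_w = (V·X)/(θ_c X_r) = 50.60 × 2610 / (19.6 × 6620) = 1.018 m³/d.

Q_w ≈ 1.02 m³/d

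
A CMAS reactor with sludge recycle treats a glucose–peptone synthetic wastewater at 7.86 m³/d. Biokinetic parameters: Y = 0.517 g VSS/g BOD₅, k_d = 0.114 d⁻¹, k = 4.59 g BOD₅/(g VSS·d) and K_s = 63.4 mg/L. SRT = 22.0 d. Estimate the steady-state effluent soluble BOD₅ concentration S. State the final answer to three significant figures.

S ≈ 4.57 mg/L

Effluent substrate depends only on kinetics and SRT: S = K_s(1 + k_d θ_c) / [θ_c(Yk − k_d) − 1] = 63.4 × (1 + 0.114 × 22.0) / [22.0 × (0.517 × 4.59 − 0.114) − 1] = 222.4 / 48.70 = 4.567 mg/L.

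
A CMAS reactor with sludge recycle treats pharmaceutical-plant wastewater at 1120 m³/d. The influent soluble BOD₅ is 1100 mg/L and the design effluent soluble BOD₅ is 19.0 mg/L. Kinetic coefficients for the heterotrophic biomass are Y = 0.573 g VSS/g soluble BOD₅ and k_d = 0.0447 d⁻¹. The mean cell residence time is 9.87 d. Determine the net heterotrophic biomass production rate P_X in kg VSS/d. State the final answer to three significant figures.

Correct the yield for decay: Y_obs = Y/(1 + k_d θ_c) = 0.573 / (1 + 0.0447 × 9.87) = 0.573 / 1.441 = 0.3976.
Mass of soluble BOD₅ removed per day: Q(S₀ − S) = 1120 × 1081 g/m³ = 1211 kg/d.
Biomass produced: P_X = Y_obs·Q·ΔS = 0.3976 × 1211 ≈ 481.4 kg VSS/d.

P_X ≈ 481 kg VSS/d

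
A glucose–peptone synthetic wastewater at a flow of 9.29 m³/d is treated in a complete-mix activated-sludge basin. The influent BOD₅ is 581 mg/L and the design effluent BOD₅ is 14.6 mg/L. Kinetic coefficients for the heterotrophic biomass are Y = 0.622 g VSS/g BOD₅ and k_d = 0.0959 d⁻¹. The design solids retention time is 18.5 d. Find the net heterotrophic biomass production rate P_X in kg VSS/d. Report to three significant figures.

P_X ≈ 1.18 kg VSS/d

Observed yield with endogenous decay: Y_obs = Y / (1 + k_d·θ_c) = 0.622 / (1 + 0.0959 × 18.5) = 0.622 / 2.774 = 0.2242 g VSS/g BOD₅.
Mass of BOD₅ removed per day: Q(S₀ − S) = 9.29 × 566.4 g/m³ = 5.262 kg/d.
Net biomass production P_X = Y_obs × Q·(S₀ − S) = 0.2242 × 5.262 = 1.180 kg VSS/d.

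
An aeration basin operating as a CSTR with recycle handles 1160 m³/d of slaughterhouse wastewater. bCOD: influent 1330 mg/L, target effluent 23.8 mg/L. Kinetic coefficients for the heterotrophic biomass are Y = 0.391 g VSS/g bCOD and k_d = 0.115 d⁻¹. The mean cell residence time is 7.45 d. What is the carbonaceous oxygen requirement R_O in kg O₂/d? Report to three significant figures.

R_O ≈ 1060 kg O₂/d

Y_obs = Y / (1 + k_d θ_c) = 0.391 / (1 + 0.115 × 7.45) = 0.391 / 1.857 = 0.2106.
Mass of bCOD removed per day: Q(S₀ − S) = 1160 × 1306 g/m³ = 1515 kg/d.
P_X = Y_obs·Q·(S₀ − S) = 0.2106 × 1515 = 319.1 kg VSS/d.
R_O = Q·ΔS − 1.42 P_X = 1515 − 453.1 = 1062 kg O₂/d.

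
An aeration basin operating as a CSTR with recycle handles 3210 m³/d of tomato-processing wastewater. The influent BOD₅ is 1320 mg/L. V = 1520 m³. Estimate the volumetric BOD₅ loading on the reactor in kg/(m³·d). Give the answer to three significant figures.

L_v = Q S₀ / V = 3210 × 1320 × 10⁻³ / 1520 = 2.788 kg/(m³·d).

L_v ≈ 2.79 kg BOD₅/(m³·d)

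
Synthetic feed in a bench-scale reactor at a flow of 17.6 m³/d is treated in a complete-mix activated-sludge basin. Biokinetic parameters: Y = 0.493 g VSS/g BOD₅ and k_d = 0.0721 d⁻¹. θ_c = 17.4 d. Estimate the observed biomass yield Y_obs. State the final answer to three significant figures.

Observed yield with endogenous decay: Y_obs = Y / (1 + k_d·θ_c) = 0.493 / (1 + 0.0721 × 17.4) = 0.493 / 2.255 = 0.2187 g VSS/g BOD₅.

Y_obs ≈ 0.219 g VSS/g BOD₅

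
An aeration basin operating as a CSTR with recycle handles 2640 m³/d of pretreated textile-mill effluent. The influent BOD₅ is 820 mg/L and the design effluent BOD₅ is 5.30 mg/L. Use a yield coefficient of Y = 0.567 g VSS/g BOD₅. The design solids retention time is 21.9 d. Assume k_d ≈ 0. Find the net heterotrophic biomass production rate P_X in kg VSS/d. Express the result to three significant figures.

P_X ≈ 1220 kg VSS/d

No decay correction is needed, so Y_obs = Y = 0.567.
Q·(S₀ − S) = 2640 × (820 − 5.30) × 10⁻³ = 2151 kg/d removed.
P_X = Y_obs · Q(S₀ − S) = 0.5670 × 2151 = 1220 kg VSS/d.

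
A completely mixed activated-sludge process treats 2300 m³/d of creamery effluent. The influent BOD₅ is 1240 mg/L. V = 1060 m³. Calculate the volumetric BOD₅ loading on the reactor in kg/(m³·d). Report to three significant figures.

L_v = Q S₀ / V = 2300 × 1240 × 10⁻³ / 1060 = 2.691 kg/(m³·d).

L_v ≈ 2.69 kg BOD₅/(m³·d)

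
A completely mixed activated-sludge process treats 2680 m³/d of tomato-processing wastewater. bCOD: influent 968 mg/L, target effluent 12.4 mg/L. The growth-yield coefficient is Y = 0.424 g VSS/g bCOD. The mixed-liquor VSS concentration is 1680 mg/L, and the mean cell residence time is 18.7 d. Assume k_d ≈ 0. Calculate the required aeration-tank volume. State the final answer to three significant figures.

With k_d = 0 the design equation reduces to V = Y Q (S₀−S) θ_c / X = 0.424 × 2680 × (968 − 12.4) × 18.7 / 1680 = 12087 m³.

V ≈ 12100 m³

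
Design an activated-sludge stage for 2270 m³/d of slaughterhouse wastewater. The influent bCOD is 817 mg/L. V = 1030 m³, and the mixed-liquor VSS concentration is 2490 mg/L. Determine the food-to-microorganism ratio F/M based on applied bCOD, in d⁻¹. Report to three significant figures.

F/M = Q·S₀ / (V·X) = 2270 × 817 / (1030 × 2490) = 0.7231 g bCOD·(g VSS·d)⁻¹.

F/M ≈ 0.723 d⁻¹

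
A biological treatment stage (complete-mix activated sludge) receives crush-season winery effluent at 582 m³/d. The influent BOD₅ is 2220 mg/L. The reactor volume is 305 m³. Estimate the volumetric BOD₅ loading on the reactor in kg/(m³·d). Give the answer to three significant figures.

Applied BOD₅ load per unit volume = Q·S₀/V = (582 × 2220/1000)/305.0 = 4.236 kg BOD₅·m⁻³·d⁻¹.

L_v ≈ 4.24 kg BOD₅/(m³·d)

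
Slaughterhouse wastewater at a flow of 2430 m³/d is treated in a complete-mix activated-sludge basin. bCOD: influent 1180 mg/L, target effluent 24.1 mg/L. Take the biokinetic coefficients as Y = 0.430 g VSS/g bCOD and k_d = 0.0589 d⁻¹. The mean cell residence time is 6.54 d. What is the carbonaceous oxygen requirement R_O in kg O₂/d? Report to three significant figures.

R_O ≈ 1570 kg O₂/d

Correct the yield for decay: Y_obs = Y/(1 + k_d θ_c) = 0.430 / (1 + 0.0589 × 6.54) = 0.430 / 1.385 = 0.3104.
ΔS = 1180 − 24.1 = 1156 mg/L, so the substrate removal rate is 2430 × 1156/1000 = 2809 kg bCOD/d.
Biomass synthesised: P_X = Y_obs × 2809 = 871.9 kg VSS/d.
R_O = Q·ΔS − 1.42 P_X = 2809 − 1238 = 1571 kg O₂/d.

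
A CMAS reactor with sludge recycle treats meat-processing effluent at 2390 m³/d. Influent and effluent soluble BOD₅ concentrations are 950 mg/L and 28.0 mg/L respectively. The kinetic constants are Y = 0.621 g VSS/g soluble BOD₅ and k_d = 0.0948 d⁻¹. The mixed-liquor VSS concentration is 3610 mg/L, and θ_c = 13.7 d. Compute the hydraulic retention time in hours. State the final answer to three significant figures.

Steady-state biomass mass balance: V·X·(1 + k_d·θ_c) = Y·Q·(S₀ − S)·θ_c, so V = 0.621 × 2390 × (950 − 28.0) × 13.7 / [3610 × (1 + 0.0948 × 13.7)] = 1.87×10^7 / 8299 = 2259 m³.
HRT = V/Q = 2259 m³ / 2390 m³·d⁻¹ = 0.9452 d × 24 = 22.69 h.

τ ≈ 22.7 h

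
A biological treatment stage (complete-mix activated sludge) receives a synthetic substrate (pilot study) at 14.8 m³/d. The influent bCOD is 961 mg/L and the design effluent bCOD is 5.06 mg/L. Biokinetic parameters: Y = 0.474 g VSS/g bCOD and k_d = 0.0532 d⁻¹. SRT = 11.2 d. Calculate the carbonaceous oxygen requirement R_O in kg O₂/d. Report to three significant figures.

R_O ≈ 8.18 kg O₂/d

Correct the yield for decay: Y_obs = Y/(1 + k_d θ_c) = 0.474 / (1 + 0.0532 × 11.2) = 0.474 / 1.596 = 0.2970.
Q·(S₀ − S) = 14.8 × (961 − 5.06) × 10⁻³ = 14.15 kg/d removed.
Biomass synthesised: P_X = Y_obs × 14.15 = 4.202 kg VSS/d.
Carbonaceous O₂ demand = substrate oxidised − cell-mass equivalent = 14.15 − 1.42 × 4.202 = 8.181 kg O₂/d.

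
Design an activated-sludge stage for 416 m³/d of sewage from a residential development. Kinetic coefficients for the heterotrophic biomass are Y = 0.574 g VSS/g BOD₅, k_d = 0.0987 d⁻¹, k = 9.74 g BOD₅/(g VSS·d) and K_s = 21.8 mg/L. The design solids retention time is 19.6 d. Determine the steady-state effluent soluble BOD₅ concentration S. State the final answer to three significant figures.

For a completely mixed reactor with recycle the Lawrence–McCarty relation gives S = K_s·(1 + k_d·θ_c) / [θ_c·(Y·k − k_d) − 1] = 21.8 × (1 + 0.0987 × 19.6) / [19.6 × (0.574 × 9.74 − 0.0987) − 1] = 63.97 / 106.6 = 0.5999 mg/L.

S ≈ 0.600 mg/L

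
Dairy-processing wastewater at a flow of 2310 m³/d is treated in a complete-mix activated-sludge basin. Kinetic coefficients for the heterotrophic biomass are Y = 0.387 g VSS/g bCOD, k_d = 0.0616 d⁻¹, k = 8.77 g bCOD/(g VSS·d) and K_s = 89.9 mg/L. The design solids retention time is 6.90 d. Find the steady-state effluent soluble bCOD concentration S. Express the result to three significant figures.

S ≈ 5.82 mg/L

Effluent substrate depends only on kinetics and SRT: S = K_s(1 + k_d θ_c) / [θ_c(Yk − k_d) − 1] = 89.9 × (1 + 0.0616 × 6.90) / [6.90 × (0.387 × 8.77 − 0.0616) − 1] = 128.1 / 21.99 = 5.825 mg/L.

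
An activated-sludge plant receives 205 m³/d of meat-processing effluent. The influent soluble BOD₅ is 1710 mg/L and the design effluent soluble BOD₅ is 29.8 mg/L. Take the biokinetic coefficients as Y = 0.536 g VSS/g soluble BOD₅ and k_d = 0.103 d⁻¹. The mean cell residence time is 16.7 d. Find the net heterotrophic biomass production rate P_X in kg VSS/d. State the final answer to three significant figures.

P_X ≈ 67.9 kg VSS/d

The observed yield is Y_obs = Y/(1 + k_d·θ_c) = 0.536 / (1 + 0.103 × 16.7) = 0.536 / 2.720 = 0.1971 g VSS per g soluble BOD₅ removed.
Mass of soluble BOD₅ removed per day: Q(S₀ − S) = 205 × 1680 g/m³ = 344.4 kg/d.
Biomass produced: P_X = Y_obs·Q·ΔS = 0.1971 × 344.4 ≈ 67.87 kg VSS/d.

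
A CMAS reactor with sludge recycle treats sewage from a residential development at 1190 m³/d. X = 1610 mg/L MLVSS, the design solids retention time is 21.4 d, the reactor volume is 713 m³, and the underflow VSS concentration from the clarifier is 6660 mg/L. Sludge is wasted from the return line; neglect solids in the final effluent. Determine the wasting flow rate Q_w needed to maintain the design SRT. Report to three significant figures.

Q_w ≈ 8.05 m³/d

θ_c = V·X/(Q_w·X_r) when wasting from the recycle, so Q_w = V·X/(θ_c·X_r) = 713.0 × 1610 / (21.4 × 6660) = 8.054 m³/d.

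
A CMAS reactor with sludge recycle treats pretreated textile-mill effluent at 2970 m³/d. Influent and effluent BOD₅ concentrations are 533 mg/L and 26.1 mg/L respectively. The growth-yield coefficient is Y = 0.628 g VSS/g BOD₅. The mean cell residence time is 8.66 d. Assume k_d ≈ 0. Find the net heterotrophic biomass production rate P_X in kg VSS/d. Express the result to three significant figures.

P_X ≈ 945 kg VSS/d

Since k_d ≈ 0, Y_obs = Y = 0.628 g VSS/g BOD₅.
ΔS = 533 − 26.1 = 506.9 mg/L, so the substrate removal rate is 2970 × 506.9/1000 = 1505 kg BOD₅/d.
Biomass produced: P_X = Y_obs·Q·ΔS = 0.6280 × 1505 ≈ 945.4 kg VSS/d.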